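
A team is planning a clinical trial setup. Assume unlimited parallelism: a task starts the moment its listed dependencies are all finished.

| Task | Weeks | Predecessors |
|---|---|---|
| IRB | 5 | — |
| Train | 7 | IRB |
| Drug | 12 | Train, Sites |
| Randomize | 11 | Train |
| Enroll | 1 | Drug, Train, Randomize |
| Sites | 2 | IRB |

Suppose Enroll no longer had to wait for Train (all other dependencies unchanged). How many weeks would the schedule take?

25

With the dependency in place, IRB→Train→Drug→Enroll = 5+7+12+1 = 25 sets the finish at 25 weeks.
Dropping Train→Enroll doesn't change Enroll's earliest start (24); another predecessor still binds.
New critical path: IRB→Train→Drug→Enroll = 5+7+12+1 = 25 ⇒ 25 weeks.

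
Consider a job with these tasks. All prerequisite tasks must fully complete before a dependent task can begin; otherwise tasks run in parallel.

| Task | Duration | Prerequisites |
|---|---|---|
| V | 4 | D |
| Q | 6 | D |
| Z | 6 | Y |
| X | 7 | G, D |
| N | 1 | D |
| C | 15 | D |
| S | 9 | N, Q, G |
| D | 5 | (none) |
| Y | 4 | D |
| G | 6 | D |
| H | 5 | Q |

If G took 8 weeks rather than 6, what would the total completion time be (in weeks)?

As given, the longest chain is D→G→S = 5+6+9 = 20, so the finish is 20 weeks.
G is on the critical path; changing it to 8 makes that path 22 weeks.
That remains the longest chain; total 22 weeks.

22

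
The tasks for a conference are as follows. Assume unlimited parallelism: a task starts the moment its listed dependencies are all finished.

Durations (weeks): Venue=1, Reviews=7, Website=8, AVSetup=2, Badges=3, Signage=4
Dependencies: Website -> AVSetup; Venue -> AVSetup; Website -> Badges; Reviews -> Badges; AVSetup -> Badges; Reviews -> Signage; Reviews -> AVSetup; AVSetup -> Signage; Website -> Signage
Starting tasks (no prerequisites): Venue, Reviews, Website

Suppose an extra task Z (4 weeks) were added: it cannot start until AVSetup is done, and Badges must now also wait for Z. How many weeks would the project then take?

17

Originally the project takes 14 weeks.
With Z inserted, Badges now waits for max(Website, AVSetup, Reviews, Z).
New critical path: Website→AVSetup→Z→Badges = 8+2+4+3 = 17 ⇒ 17 weeks.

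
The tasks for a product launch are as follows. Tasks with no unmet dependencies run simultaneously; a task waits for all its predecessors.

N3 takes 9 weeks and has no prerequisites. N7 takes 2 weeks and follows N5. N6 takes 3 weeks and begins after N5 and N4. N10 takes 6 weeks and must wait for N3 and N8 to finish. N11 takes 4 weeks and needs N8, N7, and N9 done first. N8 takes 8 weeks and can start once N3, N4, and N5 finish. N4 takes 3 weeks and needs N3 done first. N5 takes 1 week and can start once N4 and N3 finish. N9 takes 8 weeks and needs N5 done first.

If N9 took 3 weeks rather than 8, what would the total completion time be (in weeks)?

27

Actual critical path: N3→N4→N5→N8→N10 = 9+3+1+8+6 = 27 ⇒ 27 weeks.
The longest path through N9 is only 25 weeks, so N9 has float 2.
That remains the longest chain; total 27 weeks.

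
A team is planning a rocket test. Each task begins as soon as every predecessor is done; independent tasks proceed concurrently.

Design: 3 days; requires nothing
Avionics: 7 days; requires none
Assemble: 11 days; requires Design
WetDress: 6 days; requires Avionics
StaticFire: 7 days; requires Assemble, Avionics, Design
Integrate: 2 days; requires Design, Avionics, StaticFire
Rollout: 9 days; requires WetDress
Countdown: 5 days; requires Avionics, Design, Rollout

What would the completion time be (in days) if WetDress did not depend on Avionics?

23

Original critical path: Avionics→WetDress→Rollout→Countdown = 7+6+9+5 = 27 ⇒ 27 days.
Without Avionics→WetDress, WetDress's earliest start moves from 7 to 0.
The longest chain is now Design→Assemble→StaticFire→Integrate = 3+11+7+2 = 23, so the plan takes 23 days.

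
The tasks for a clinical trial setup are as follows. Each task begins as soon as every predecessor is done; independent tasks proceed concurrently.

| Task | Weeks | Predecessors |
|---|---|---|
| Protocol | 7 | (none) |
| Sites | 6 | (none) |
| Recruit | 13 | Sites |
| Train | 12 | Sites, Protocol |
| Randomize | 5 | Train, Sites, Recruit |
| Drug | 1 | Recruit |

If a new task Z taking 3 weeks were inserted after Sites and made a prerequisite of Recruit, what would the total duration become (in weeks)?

Originally the job takes 24 weeks.
With Z inserted, Recruit now waits for max(Sites, Z).
New critical path: Sites→Z→Recruit→Randomize = 6+3+13+5 = 27 ⇒ 27 weeks.

27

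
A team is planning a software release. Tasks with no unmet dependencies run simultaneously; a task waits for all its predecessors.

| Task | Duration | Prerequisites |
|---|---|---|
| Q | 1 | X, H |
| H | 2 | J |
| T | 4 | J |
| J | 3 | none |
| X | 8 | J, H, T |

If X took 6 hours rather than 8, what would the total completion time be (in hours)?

Critical path before the change: J→T→X→Q = 3+4+8+1 = 16 giving 16 hours.
X lies on that path, so at 6 hours the path becomes 14 hours.
No other chain overtakes it, so the finish is 14 hours.

14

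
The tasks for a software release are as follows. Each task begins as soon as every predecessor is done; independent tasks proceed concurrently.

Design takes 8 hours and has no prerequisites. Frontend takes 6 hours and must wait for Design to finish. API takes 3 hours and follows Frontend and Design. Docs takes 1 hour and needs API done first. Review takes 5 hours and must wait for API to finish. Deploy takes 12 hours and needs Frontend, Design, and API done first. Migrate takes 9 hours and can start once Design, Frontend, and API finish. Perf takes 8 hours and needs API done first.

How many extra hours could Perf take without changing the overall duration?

4

The longest chain is Design→Frontend→API→Deploy = 8+6+3+12 = 29; overall finish 29 hours.
Longest path through Perf: 25 hours (earliest finish 25, latest finish 29).
So Perf can slip 29 − 25 = 4 hours.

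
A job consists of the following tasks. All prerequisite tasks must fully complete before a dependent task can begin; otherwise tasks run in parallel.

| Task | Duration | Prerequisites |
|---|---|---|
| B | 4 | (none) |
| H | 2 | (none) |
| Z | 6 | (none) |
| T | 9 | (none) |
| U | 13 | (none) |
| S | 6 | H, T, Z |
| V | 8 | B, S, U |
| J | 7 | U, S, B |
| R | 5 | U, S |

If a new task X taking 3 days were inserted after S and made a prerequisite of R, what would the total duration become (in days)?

23

Originally the plan takes 23 days.
With X inserted, R now waits for max(U, S, X).
New critical path: T→S→X→R = 9+6+3+5 = 23 ⇒ 23 days.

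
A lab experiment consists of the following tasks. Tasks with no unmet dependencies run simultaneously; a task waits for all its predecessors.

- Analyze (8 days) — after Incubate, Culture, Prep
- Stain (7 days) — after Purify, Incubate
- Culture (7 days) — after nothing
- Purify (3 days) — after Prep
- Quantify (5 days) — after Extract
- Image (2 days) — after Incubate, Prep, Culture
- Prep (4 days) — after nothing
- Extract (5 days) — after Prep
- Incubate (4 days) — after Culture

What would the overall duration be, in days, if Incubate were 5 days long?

The binding path is Culture→Incubate→Analyze = 7+4+8 = 19; finish at 19 days.
Incubate is on the critical path; changing it to 5 makes that path 20 days.
No other chain overtakes it, so the finish is 20 days.

20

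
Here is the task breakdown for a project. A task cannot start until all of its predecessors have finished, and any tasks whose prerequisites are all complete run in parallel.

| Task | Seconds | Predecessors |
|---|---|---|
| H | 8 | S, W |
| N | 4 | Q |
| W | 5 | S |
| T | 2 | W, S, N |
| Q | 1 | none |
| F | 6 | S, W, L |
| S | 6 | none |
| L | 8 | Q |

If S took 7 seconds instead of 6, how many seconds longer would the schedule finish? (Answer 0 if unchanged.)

The binding path is S→W→H = 6+5+8 = 19; finish at 19 seconds.
Since S is critical, the +1 change carries straight to that chain (now 20 seconds).
The critical path is still S→W→H; finish is now 20 seconds.
Change in finish: 20 − 19 = +1 seconds.

1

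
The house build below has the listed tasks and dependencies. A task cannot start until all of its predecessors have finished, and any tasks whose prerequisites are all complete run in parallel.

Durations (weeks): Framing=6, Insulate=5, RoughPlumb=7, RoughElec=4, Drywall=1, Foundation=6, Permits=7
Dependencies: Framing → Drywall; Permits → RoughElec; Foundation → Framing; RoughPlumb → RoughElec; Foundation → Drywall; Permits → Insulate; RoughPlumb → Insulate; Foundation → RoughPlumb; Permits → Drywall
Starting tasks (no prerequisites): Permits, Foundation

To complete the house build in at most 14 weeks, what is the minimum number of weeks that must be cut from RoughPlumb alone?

4

Current finish: 18 weeks; target: 14.
RoughPlumb is on every critical path, so each week cut from RoughPlumb cuts the finish by one (this holds down to a finish of 13).
Need 18 − 14 = 4 weeks off RoughPlumb → RoughPlumb becomes 3 weeks, finish becomes 14.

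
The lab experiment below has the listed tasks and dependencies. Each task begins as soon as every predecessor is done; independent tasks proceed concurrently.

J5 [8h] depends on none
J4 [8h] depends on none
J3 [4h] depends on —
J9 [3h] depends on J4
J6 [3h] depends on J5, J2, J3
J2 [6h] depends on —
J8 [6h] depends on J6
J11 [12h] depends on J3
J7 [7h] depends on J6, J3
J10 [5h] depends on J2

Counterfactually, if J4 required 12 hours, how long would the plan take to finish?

Critical path before the change: J5→J6→J7 = 8+3+7 = 18 giving 18 hours.
The longest path through J4 is only 11 hours, so J4 has float 7.
That remains the longest chain; total 18 hours.

18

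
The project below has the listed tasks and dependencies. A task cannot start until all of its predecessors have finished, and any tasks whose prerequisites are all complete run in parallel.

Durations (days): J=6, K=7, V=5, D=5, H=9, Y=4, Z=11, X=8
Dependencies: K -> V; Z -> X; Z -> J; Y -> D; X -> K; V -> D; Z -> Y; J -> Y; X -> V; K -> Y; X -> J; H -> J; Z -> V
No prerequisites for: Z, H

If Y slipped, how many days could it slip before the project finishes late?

Critical path: Z→X→K→V→D = 11+8+7+5+5 = 36, so the finish is 36 days.
The longest chain containing Y totals 35 days.
Float = 36 − 35 = 1.

1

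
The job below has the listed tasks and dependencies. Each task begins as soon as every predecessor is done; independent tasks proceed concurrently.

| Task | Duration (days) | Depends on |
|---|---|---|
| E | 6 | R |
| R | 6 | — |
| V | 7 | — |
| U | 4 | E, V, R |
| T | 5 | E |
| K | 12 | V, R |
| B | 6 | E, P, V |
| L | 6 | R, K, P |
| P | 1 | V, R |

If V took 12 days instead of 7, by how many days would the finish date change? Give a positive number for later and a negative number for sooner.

As given, the longest chain is V→K→L = 7+12+6 = 25, so the finish is 25 days.
V lies on that path, so at 12 days the path becomes 30 days.
The critical path is still V→K→L; finish is now 30 days.
Change in finish: 30 − 25 = +5 days.

5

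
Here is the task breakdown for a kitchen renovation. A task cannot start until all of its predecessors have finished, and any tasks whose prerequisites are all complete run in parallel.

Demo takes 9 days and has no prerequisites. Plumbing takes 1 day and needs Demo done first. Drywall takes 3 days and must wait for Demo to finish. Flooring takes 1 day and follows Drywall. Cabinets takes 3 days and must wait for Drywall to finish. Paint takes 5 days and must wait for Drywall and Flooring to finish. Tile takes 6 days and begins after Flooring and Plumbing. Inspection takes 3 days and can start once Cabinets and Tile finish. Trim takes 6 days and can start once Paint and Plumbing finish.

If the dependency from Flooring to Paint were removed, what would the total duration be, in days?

23

Before: longest chain Demo→Drywall→Flooring→Paint→Trim = 9+3+1+5+6 = 24, finish 24.
Without Flooring→Paint, Paint's earliest start moves from 13 to 12.
New critical path: Demo→Drywall→Paint→Trim = 9+3+5+6 = 23 ⇒ 23 days.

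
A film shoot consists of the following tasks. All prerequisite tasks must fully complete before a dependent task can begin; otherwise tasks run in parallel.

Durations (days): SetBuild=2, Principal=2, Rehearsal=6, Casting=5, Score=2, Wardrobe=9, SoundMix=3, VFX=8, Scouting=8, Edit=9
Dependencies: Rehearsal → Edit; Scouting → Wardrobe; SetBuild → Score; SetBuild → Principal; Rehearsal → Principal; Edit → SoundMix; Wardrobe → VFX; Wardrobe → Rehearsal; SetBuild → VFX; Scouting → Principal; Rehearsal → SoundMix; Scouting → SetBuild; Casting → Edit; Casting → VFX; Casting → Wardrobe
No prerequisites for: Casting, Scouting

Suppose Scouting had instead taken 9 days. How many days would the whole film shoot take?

36

Critical path before the change: Scouting→Wardrobe→Rehearsal→Edit→SoundMix = 8+9+6+9+3 = 35 giving 35 days.
Since Scouting is critical, the +1 change carries straight to that chain (now 36 days).
No other chain overtakes it, so the finish is 36 days.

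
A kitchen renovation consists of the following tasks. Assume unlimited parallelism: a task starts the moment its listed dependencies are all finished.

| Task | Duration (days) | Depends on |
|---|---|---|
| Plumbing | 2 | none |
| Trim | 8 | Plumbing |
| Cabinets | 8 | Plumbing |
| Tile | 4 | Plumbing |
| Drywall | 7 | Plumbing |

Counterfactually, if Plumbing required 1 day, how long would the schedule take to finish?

9

Baseline: Plumbing→Cabinets = 2+8 = 10 → 10 days.
Plumbing is on the critical path; changing it to 1 makes that path 9 days.
The critical path is still Plumbing→Cabinets; finish is now 9 days.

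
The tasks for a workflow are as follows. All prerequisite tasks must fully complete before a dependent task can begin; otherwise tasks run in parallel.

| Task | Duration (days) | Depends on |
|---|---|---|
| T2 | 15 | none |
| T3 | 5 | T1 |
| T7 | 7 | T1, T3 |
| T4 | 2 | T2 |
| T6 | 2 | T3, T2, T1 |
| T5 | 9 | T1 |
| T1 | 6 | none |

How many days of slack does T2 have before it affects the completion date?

1

Critical path: T1→T3→T7 = 6+5+7 = 18, so the finish is 18 days.
T2 finishes as early as 15 and must finish by 16.
So T2 can slip 16 − 15 = 1 day.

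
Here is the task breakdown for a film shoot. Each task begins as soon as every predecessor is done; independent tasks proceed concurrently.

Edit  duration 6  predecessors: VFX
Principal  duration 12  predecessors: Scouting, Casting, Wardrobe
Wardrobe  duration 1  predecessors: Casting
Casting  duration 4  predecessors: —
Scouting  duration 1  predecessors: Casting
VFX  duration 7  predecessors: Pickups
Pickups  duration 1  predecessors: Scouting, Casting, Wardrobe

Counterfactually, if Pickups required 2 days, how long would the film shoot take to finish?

20

Actual critical path: Casting→Scouting→Pickups→VFX→Edit = 4+1+1+7+6 = 19 ⇒ 19 days.
Pickups is on the critical path; changing it to 2 makes that path 20 days.
The critical path is still Casting→Scouting→Pickups→VFX→Edit; finish is now 20 days.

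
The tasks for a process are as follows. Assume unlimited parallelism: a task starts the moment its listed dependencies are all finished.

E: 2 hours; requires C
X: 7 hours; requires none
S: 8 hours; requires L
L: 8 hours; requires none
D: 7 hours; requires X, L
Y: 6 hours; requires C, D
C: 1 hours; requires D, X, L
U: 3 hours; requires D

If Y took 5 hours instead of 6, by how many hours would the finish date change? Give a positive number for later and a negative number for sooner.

Actual critical path: L→D→C→Y = 8+7+1+6 = 22 ⇒ 22 hours.
Y is on the critical path; changing it to 5 makes that path 21 hours.
That remains the longest chain; total 21 hours.
Change in finish: 21 − 22 = -1 hours.

-1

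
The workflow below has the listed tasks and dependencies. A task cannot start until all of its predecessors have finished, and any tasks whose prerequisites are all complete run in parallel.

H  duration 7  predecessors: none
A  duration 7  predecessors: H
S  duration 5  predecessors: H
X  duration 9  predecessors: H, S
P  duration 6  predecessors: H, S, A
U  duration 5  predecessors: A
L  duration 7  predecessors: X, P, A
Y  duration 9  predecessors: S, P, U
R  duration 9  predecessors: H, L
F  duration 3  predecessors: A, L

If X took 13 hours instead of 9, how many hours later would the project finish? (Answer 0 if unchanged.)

4

Critical path before the change: H→S→X→L→R = 7+5+9+7+9 = 37 giving 37 hours.
Since X is critical, the +4 change carries straight to that chain (now 41 hours).
The critical path is still H→S→X→L→R; finish is now 41 hours.
Change in finish: 41 − 37 = +4 hours.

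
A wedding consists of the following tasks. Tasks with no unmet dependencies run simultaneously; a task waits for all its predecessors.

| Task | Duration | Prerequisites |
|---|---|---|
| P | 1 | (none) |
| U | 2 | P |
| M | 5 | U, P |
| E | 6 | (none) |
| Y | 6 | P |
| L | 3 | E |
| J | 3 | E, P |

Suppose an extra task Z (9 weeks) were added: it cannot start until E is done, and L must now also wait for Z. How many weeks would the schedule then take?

18

Originally the schedule takes 9 weeks.
With Z inserted, L now waits for max(E, Z).
New critical path: E→Z→L = 6+9+3 = 18 ⇒ 18 weeks.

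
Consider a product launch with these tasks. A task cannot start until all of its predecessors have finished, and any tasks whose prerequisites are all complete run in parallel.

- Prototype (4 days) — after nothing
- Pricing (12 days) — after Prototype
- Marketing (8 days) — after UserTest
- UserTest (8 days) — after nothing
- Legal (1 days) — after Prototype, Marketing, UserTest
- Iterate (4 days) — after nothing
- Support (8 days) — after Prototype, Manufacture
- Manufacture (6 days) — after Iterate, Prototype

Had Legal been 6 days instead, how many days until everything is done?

22

As given, the longest chain is Prototype→Manufacture→Support = 4+6+8 = 18, so the finish is 18 days.
Legal has 1 day of float (longest path through it is 17).
Now UserTest→Marketing→Legal = 8+8+6 = 22 is longest, so the finish becomes 22 days.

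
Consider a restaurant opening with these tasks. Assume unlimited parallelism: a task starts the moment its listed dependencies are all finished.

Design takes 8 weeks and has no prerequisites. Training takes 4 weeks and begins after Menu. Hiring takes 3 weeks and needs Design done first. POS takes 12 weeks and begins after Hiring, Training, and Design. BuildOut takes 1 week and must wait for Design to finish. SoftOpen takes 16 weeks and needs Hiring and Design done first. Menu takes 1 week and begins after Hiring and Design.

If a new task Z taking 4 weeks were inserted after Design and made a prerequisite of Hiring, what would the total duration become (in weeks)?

32

Originally the restaurant opening takes 28 weeks.
With Z inserted, Hiring now waits for max(Design, Z).
New critical path: Design→Z→Hiring→Menu→Training→POS = 8+4+3+1+4+12 = 32 ⇒ 32 weeks.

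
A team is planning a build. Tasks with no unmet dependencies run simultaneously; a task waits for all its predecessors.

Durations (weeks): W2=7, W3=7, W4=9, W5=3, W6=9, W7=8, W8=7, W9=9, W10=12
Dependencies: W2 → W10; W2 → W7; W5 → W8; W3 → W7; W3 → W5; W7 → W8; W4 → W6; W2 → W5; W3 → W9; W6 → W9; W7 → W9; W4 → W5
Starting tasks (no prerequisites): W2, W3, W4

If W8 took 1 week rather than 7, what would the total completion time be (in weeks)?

Baseline: W4→W6→W9 = 9+9+9 = 27 → 27 weeks.
W8 has 5 weeks of float (longest path through it is 22).
No other chain overtakes it, so the finish is 27 weeks.

27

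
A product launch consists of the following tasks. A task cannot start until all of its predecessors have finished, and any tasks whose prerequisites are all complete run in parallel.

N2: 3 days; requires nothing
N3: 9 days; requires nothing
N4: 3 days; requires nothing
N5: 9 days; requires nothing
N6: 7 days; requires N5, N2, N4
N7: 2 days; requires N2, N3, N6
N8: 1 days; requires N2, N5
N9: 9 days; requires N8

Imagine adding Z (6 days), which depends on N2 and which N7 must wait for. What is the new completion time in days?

19

Originally the schedule takes 19 days.
With Z inserted, N7 now waits for max(N2, N3, N6, Z).
New critical path: N5→N8→N9 = 9+1+9 = 19 ⇒ 19 days.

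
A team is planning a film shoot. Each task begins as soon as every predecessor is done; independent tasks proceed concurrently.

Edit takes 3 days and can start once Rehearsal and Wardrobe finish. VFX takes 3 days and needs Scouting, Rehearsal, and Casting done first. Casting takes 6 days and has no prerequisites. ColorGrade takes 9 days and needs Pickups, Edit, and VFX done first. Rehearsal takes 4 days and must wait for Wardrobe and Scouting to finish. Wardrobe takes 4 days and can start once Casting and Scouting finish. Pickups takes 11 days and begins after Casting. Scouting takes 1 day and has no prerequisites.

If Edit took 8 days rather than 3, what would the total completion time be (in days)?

31

Actual critical path: Casting→Wardrobe→Rehearsal→Edit→ColorGrade = 6+4+4+3+9 = 26 ⇒ 26 days.
Since Edit is critical, the +5 change carries straight to that chain (now 31 days).
That remains the longest chain; total 31 days.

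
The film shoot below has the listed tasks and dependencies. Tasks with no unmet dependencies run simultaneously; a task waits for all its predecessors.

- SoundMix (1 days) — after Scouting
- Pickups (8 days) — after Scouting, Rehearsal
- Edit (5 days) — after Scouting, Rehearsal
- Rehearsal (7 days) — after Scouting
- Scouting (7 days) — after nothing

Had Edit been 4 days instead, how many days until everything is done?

22

Actual critical path: Scouting→Rehearsal→Pickups = 7+7+8 = 22 ⇒ 22 days.
Edit is off the critical path — its longest chain is 19 days, giving 3 of slack.
No other chain overtakes it, so the finish is 22 days.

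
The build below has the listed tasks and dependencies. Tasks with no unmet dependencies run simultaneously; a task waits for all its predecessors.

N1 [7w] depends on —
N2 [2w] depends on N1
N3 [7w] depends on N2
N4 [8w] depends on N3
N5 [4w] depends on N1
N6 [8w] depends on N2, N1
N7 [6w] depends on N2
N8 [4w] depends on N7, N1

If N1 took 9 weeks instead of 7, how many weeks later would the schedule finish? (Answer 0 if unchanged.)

2

As given, the longest chain is N1→N2→N3→N4 = 7+2+7+8 = 24, so the finish is 24 weeks.
N1 is on the critical path; changing it to 9 makes that path 26 weeks.
That remains the longest chain; total 26 weeks.
Change in finish: 26 − 24 = +2 weeks.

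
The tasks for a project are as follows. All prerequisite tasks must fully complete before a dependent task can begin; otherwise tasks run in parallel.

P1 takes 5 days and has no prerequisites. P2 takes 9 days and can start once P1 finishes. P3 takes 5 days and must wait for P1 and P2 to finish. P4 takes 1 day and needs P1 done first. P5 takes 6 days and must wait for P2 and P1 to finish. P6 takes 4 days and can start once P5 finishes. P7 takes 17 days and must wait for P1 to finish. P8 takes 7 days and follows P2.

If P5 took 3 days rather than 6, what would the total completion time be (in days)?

Actual critical path: P1→P2→P5→P6 = 5+9+6+4 = 24 ⇒ 24 days.
P5 lies on that path, so at 3 days the path becomes 21 days.
The binding chain switches to P1→P7 = 5+17 = 22; finish 22 days.

22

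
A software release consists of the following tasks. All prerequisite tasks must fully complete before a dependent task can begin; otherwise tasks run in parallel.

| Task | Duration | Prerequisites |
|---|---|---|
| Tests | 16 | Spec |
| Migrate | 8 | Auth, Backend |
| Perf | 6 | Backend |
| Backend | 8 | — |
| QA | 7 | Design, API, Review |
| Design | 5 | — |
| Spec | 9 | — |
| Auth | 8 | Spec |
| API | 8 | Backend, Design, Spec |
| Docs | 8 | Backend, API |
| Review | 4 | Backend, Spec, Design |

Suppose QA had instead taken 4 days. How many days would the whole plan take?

As given, the longest chain is Spec→API→Docs = 9+8+8 = 25, so the finish is 25 days.
QA has 1 day of float (longest path through it is 24).
No other chain overtakes it, so the finish is 25 days.

25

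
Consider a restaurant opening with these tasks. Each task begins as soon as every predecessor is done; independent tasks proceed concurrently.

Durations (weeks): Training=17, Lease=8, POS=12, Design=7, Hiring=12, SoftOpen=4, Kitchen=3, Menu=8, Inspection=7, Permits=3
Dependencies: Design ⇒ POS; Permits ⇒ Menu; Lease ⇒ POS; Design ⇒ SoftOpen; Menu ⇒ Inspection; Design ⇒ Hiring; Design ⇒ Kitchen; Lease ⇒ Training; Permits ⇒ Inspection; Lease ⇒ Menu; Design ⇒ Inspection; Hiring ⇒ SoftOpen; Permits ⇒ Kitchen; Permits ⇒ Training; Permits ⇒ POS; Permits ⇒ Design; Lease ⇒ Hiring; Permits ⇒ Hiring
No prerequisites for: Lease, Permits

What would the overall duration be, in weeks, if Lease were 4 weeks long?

26

Critical path before the change: Permits→Design→Hiring→SoftOpen = 3+7+12+4 = 26 giving 26 weeks.
Lease has 1 week of float (longest path through it is 25).
No other chain overtakes it, so the finish is 26 weeks.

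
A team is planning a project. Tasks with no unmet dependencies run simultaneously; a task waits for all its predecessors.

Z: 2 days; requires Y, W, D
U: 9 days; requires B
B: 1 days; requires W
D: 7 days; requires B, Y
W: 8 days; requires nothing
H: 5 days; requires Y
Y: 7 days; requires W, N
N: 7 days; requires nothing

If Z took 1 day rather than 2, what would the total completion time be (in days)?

23

Actual critical path: W→Y→D→Z = 8+7+7+2 = 24 ⇒ 24 days.
Since Z is critical, the -1 change carries straight to that chain (now 23 days).
No other chain overtakes it, so the finish is 23 days.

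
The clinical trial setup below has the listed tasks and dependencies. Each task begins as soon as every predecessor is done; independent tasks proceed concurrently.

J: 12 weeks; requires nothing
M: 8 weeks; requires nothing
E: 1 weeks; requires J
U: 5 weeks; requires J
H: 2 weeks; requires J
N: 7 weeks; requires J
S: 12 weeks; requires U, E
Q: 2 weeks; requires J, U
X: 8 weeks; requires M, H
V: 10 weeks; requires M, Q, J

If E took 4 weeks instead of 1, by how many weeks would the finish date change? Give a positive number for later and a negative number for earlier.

0

Critical path before the change: J→U→S = 12+5+12 = 29 giving 29 weeks.
E is off the critical path — its longest chain is 25 weeks, giving 4 of slack.
That remains the longest chain; total 29 weeks.
Change in finish: 29 − 29 = +0 weeks.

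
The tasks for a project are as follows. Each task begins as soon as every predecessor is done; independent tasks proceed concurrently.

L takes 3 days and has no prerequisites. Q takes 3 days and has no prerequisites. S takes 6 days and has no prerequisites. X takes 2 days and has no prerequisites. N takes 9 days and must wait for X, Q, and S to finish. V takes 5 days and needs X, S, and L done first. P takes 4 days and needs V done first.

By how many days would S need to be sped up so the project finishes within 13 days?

Current finish: 15 days; target: 13.
S is on every critical path, so each day cut from S cuts the finish by one (this holds down to a finish of 12).
Need 15 − 13 = 2 days off S → S becomes 4 days, finish becomes 13.

2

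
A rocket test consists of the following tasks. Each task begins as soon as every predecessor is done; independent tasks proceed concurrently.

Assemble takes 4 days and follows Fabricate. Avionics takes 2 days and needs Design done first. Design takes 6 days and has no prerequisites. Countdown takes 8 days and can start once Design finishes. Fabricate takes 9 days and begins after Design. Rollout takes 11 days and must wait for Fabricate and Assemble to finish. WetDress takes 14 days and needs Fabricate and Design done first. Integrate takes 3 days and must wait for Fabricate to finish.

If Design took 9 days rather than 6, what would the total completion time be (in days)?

33

Baseline: Design→Fabricate→Assemble→Rollout = 6+9+4+11 = 30 → 30 days.
Design lies on that path, so at 9 days the path becomes 33 days.
The critical path is still Design→Fabricate→Assemble→Rollout; finish is now 33 days.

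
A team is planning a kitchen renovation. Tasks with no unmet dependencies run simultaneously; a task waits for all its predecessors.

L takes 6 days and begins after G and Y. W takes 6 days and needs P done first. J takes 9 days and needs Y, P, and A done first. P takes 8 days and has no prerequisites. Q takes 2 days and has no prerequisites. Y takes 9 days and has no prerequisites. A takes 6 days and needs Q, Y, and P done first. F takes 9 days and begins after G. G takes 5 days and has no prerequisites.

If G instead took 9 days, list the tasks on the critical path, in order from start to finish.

As given, the longest chain is Y→A→J = 9+6+9 = 24, so the finish is 24 days.
G has 10 days of float (longest path through it is 14).
No other chain overtakes it, so the finish is 24 days.

Y, A, J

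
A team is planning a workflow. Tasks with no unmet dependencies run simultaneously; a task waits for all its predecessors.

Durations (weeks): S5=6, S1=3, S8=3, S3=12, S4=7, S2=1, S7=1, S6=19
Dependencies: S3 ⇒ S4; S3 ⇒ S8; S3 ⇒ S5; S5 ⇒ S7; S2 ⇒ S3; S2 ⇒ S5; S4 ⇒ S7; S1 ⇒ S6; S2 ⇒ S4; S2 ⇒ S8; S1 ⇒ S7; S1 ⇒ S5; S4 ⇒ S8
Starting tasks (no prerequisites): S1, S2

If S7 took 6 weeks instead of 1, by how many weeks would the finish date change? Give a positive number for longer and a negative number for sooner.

3

Critical path before the change: S2→S3→S4→S8 = 1+12+7+3 = 23 giving 23 weeks.
S7 is off the critical path — its longest chain is 21 weeks, giving 2 of slack.
Now S2→S3→S4→S7 = 1+12+7+6 = 26 is longest, so the finish becomes 26 weeks.
Change in finish: 26 − 23 = +3 weeks.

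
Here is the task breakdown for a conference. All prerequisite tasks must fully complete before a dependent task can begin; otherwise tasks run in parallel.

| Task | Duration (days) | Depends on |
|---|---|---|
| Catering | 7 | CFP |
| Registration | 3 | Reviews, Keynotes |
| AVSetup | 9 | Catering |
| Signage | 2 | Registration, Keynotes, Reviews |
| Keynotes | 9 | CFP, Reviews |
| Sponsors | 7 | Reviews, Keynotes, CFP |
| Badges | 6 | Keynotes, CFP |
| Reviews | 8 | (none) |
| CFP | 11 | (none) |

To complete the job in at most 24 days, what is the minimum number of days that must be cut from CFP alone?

Current finish: 27 days; target: 24.
CFP is on every critical path, so each day cut from CFP cuts the finish by one (this holds down to a finish of 24).
Need 27 − 24 = 3 days off CFP → CFP becomes 8 days, finish becomes 24.

3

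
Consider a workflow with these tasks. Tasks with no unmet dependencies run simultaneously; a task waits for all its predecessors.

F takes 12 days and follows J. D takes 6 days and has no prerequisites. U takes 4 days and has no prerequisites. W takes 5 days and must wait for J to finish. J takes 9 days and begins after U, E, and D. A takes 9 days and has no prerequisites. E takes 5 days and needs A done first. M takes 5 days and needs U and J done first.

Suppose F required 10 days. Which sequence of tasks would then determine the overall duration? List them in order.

A, E, J, F

The binding path is A→E→J→F = 9+5+9+12 = 35; finish at 35 days.
F is on the critical path; changing it to 10 makes that path 33 days.
The critical path is still A→E→J→F; finish is now 33 days.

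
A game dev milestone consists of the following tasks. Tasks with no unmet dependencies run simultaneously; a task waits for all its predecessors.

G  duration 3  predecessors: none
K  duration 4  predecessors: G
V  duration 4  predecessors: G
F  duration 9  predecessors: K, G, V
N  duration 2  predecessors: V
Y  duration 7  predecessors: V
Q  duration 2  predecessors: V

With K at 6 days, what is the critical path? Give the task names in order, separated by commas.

G, K, F

Baseline: G→K→F = 3+4+9 = 16 → 16 days.
Since K is critical, the +2 change carries straight to that chain (now 18 days).
That remains the longest chain; total 18 days.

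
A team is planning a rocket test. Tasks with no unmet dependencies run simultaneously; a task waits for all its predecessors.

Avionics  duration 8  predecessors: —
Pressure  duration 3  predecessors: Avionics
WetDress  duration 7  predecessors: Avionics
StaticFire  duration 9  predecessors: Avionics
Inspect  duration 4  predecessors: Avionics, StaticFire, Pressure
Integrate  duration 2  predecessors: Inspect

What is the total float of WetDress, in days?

8

Avionics→StaticFire→Inspect→Integrate = 8+9+4+2 = 23 sets the makespan at 23 days.
The longest chain containing WetDress totals 15 days.
Float = 23 − 15 = 8.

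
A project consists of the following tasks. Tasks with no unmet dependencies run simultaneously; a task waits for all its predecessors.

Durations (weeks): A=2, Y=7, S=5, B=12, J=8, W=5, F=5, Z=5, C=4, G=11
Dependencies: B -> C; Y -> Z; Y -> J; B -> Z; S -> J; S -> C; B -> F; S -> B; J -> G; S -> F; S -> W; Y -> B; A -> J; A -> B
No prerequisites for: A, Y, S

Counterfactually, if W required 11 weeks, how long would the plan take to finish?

Baseline: Y→J→G = 7+8+11 = 26 → 26 weeks.
The longest path through W is only 10 weeks, so W has float 16.
The critical path is still Y→J→G; finish is now 26 weeks.

26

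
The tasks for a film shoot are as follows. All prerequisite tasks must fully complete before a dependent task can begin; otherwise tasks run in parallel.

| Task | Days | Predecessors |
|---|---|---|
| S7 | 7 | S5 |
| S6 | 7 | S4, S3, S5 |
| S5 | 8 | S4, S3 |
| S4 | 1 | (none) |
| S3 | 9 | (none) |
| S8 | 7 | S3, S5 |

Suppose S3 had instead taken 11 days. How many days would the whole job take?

26

Baseline: S3→S5→S6 = 9+8+7 = 24 → 24 days.
S3 lies on that path, so at 11 days the path becomes 26 days.
That remains the longest chain; total 26 days.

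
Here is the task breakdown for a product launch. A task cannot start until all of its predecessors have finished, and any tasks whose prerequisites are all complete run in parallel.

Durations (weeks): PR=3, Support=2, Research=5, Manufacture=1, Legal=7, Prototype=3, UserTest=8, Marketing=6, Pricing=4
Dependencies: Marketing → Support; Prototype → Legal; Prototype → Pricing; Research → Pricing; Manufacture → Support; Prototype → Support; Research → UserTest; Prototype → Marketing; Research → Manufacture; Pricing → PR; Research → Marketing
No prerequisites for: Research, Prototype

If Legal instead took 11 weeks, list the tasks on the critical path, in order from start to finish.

Critical path before the change: Research→UserTest = 5+8 = 13 giving 13 weeks.
The longest path through Legal is only 10 weeks, so Legal has float 3.
Now Prototype→Legal = 3+11 = 14 is longest, so the finish becomes 14 weeks.

Prototype, Legal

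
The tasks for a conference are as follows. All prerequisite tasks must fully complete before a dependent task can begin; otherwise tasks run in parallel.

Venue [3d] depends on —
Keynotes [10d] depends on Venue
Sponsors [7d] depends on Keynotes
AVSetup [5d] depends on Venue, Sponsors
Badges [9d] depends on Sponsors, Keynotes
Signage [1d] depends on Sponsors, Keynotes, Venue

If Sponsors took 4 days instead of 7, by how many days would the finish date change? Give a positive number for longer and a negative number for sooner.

-3

Baseline: Venue→Keynotes→Sponsors→Badges = 3+10+7+9 = 29 → 29 days.
Since Sponsors is critical, the -3 change carries straight to that chain (now 26 days).
The critical path is still Venue→Keynotes→Sponsors→Badges; finish is now 26 days.
Change in finish: 26 − 29 = -3 days.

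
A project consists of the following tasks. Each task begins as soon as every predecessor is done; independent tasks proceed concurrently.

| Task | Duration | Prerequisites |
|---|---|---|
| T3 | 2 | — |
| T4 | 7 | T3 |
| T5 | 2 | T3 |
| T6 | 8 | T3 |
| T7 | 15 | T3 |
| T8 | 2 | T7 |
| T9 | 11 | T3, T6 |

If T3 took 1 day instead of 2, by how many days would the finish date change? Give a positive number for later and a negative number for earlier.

Critical path before the change: T3→T6→T9 = 2+8+11 = 21 giving 21 days.
T3 is on the critical path; changing it to 1 makes that path 20 days.
No other chain overtakes it, so the finish is 20 days.
Change in finish: 20 − 21 = -1 days.

-1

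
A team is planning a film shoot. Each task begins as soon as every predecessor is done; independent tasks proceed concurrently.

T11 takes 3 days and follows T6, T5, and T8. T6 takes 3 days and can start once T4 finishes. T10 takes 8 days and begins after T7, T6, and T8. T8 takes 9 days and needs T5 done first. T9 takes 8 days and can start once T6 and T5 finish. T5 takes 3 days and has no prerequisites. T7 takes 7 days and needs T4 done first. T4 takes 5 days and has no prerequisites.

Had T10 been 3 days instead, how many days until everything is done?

16

Critical path before the change: T4→T7→T10 = 5+7+8 = 20 giving 20 days.
T10 lies on that path, so at 3 days the path becomes 15 days.
Now T4→T6→T9 = 5+3+8 = 16 is longest, so the finish becomes 16 days.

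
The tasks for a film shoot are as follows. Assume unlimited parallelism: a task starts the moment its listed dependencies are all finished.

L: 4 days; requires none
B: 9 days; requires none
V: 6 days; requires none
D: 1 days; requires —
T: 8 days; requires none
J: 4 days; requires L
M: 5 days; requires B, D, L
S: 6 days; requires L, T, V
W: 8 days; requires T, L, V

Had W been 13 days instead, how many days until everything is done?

21

The binding path is T→W = 8+8 = 16; finish at 16 days.
W is on the critical path; changing it to 13 makes that path 21 days.
The critical path is still T→W; finish is now 21 days.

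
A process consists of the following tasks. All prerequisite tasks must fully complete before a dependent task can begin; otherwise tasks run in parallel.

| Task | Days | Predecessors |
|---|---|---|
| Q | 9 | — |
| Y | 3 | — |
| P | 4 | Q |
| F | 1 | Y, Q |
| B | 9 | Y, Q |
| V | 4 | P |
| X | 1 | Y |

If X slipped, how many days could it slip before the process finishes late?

The longest chain is Q→B = 9+9 = 18; overall finish 18 days.
X finishes as early as 4 and must finish by 18.
Slack of X = 17 − 3 = 14 days.

14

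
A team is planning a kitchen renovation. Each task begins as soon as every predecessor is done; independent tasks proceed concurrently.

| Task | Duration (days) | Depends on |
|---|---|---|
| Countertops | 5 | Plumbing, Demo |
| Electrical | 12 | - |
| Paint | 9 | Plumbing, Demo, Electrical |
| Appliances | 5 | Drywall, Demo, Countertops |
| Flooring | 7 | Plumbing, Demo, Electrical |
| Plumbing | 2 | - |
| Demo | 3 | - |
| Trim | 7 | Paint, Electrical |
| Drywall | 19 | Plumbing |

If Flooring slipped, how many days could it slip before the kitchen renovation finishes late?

9

The longest chain is Electrical→Paint→Trim = 12+9+7 = 28; overall finish 28 days.
Flooring finishes as early as 19 and must finish by 28.
Slack of Flooring = 21 − 12 = 9 days.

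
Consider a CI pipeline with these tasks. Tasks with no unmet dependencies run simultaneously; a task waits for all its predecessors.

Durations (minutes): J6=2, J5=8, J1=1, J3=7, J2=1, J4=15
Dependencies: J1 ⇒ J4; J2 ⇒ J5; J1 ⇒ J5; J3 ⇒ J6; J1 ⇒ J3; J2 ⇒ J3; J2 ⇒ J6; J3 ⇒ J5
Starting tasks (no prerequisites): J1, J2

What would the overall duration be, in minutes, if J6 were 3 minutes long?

Critical path before the change: J1→J3→J5 = 1+7+8 = 16 giving 16 minutes.
J6 is off the critical path — its longest chain is 10 minutes, giving 6 of slack.
No other chain overtakes it, so the finish is 16 minutes.

16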